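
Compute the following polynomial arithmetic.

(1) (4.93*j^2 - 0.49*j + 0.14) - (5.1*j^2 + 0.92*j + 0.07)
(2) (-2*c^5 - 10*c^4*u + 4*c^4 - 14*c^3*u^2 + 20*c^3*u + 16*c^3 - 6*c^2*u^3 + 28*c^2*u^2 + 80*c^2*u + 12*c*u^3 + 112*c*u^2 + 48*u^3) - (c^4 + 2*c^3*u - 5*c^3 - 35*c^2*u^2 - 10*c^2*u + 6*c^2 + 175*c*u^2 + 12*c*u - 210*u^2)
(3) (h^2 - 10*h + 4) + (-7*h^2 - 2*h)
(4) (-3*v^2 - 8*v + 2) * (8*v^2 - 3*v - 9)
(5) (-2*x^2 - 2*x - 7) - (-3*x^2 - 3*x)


(1) = -0.17*j^2 - 1.41*j + 0.07
(2) = -2*c^5 - 10*c^4*u + 3*c^4 - 14*c^3*u^2 + 18*c^3*u + 21*c^3 - 6*c^2*u^3 + 63*c^2*u^2 + 90*c^2*u - 6*c^2 + 12*c*u^3 - 63*c*u^2 - 12*c*u + 48*u^3 + 210*u^2
(3) = -6*h^2 - 12*h + 4
(4) = -24*v^4 - 55*v^3 + 67*v^2 + 66*v - 18
(5) = x^2 + x - 7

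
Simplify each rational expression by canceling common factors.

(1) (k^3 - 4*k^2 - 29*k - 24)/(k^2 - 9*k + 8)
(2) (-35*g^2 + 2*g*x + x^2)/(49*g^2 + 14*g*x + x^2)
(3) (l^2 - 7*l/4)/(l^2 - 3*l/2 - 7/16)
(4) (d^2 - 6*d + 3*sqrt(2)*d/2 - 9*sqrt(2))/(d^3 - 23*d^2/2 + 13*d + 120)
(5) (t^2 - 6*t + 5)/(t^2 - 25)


(1) = (k^2 + 4*k + 3)/(k - 1)
(2) = (-5*g + x)/(7*g + x)
(3) = 4*l/(4*l + 1)
(4) = (4*d + 6*sqrt(2))/(4*d^2 - 22*d - 80)
(5) = (t - 1)/(t + 5)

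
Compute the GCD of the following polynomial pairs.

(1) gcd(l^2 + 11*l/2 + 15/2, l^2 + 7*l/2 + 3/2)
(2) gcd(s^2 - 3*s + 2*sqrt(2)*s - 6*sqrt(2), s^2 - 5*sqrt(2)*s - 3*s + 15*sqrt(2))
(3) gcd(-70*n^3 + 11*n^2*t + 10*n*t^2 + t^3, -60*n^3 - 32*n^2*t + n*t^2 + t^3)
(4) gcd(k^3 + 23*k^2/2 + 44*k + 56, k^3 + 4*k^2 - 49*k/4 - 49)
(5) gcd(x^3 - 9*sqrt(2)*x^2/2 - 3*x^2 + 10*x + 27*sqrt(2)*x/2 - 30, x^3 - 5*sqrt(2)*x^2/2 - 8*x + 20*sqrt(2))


(1) = l + 3
(2) = gcd((s - 3)*(s + 2*sqrt(2)), (s - 3)*(s - 5*sqrt(2))) = s - 3
(3) = gcd((-2*n + t)*(5*n + t)*(7*n + t), (-6*n + t)*(2*n + t)*(5*n + t)) = 5*n + t
(4) = gcd((k + 7/2)*(k + 4)^2, (k - 7/2)*(k + 7/2)*(k + 4)) = k^2 + 15*k/2 + 14
(5) = gcd((x - 3)*(x - 5*sqrt(2)/2)*(x - 2*sqrt(2)), (x - 5*sqrt(2)/2)*(x - 2*sqrt(2))*(x + 2*sqrt(2))) = x^2 - 9*sqrt(2)*x/2 + 10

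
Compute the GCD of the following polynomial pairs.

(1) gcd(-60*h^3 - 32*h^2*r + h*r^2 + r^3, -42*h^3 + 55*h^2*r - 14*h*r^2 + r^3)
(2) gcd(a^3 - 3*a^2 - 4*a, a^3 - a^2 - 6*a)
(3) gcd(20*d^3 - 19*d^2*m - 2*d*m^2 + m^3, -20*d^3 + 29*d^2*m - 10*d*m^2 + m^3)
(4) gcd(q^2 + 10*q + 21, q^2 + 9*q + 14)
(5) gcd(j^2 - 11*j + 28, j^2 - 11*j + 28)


(1) = -6*h + r
(2) = gcd(a*(a - 4)*(a + 1), a*(a - 3)*(a + 2)) = a
(3) = 5*d^2 - 6*d*m + m^2
(4) = q + 7
(5) = gcd((j - 7)*(j - 4), (j - 7)*(j - 4)) = j^2 - 11*j + 28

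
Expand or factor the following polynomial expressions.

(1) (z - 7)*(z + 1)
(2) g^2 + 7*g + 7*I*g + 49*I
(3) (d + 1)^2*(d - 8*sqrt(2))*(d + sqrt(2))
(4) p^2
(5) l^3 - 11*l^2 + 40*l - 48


(1) = z^2 - 6*z - 7
(2) = (g + 7)*(g + 7*I)
(3) = d^4 - 7*sqrt(2)*d^3 + 2*d^3 - 14*sqrt(2)*d^2 - 15*d^2 - 32*d - 7*sqrt(2)*d - 16
(4) = p^2
(5) = (l - 4)^2*(l - 3)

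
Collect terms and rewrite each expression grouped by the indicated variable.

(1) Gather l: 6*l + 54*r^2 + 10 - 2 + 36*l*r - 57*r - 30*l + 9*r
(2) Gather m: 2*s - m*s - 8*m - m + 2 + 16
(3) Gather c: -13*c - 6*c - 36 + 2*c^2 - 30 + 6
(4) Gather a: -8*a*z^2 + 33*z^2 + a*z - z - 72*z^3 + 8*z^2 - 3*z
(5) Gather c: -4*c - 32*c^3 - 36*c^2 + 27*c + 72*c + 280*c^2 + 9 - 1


(1) = l*(36*r - 24) + 54*r^2 - 48*r + 8
(2) = m*(-s - 9) + 2*s + 18
(3) = 2*c^2 - 19*c - 60
(4) = a*(-8*z^2 + z) - 72*z^3 + 41*z^2 - 4*z
(5) = -32*c^3 + 244*c^2 + 95*c + 8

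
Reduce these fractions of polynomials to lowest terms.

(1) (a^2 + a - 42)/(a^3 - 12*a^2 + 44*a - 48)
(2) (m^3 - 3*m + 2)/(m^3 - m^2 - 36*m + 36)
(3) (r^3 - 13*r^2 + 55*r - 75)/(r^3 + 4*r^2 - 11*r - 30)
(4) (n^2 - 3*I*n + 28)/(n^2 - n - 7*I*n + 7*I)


(1) = (a + 7)/(a^2 - 6*a + 8)
(2) = (m^2 + m - 2)/(m^2 - 36)
(3) = (r^2 - 10*r + 25)/(r^2 + 7*r + 10)
(4) = (n + 4*I)/(n - 1)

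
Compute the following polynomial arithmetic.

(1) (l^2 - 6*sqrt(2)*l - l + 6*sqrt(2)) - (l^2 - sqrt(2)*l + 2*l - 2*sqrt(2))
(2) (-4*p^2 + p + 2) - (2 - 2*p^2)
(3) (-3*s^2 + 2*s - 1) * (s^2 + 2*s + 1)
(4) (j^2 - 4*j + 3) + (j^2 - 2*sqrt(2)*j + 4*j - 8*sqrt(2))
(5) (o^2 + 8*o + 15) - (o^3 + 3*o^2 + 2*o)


(1) = -5*sqrt(2)*l - 3*l + 8*sqrt(2)
(2) = -2*p^2 + p
(3) = -3*s^4 - 4*s^3 - 1
(4) = 2*j^2 - 2*sqrt(2)*j - 8*sqrt(2) + 3
(5) = -o^3 - 2*o^2 + 6*o + 15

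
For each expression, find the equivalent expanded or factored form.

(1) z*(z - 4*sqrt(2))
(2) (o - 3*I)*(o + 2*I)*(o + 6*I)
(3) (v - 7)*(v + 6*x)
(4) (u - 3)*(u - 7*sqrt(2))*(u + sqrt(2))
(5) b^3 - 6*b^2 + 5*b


(1) = z^2 - 4*sqrt(2)*z
(2) = o^3 + 5*I*o^2 + 12*o + 36*I
(3) = v^2 + 6*v*x - 7*v - 42*x
(4) = u^3 - 6*sqrt(2)*u^2 - 3*u^2 - 14*u + 18*sqrt(2)*u + 42
(5) = b*(b - 5)*(b - 1)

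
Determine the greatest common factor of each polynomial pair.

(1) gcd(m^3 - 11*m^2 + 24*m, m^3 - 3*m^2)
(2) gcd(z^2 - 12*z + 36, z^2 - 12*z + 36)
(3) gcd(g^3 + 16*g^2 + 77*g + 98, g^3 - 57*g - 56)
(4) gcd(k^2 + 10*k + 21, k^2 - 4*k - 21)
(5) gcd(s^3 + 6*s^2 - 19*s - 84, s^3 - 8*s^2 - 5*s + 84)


(1) = m^2 - 3*m
(2) = z^2 - 12*z + 36
(3) = g + 7
(4) = gcd((k + 3)*(k + 7), (k - 7)*(k + 3)) = k + 3
(5) = s^2 - s - 12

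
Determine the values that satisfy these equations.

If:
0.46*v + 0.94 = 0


Then:
v = -2.04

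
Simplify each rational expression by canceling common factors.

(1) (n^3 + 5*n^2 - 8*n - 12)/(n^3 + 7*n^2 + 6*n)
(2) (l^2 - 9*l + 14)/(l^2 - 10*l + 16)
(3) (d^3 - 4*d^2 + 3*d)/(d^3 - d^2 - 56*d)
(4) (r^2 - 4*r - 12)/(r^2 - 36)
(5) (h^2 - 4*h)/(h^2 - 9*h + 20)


(1) = (n - 2)/n
(2) = (l - 7)/(l - 8)
(3) = (d^2 - 4*d + 3)/(d^2 - d - 56)
(4) = (r + 2)/(r + 6)
(5) = h/(h - 5)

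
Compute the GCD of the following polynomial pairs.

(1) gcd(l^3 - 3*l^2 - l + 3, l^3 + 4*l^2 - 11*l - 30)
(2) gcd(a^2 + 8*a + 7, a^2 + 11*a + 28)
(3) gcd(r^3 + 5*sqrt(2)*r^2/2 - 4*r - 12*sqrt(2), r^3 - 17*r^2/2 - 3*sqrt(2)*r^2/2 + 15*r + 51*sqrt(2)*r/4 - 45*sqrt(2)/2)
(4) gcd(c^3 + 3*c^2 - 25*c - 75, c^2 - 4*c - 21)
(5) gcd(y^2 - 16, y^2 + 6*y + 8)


(1) = gcd((l - 3)*(l - 1)*(l + 1), (l - 3)*(l + 2)*(l + 5)) = l - 3
(2) = a + 7
(3) = gcd((r - 3*sqrt(2)/2)*(r + 2*sqrt(2))^2, (r - 6)*(r - 5/2)*(r - 3*sqrt(2)/2)) = r - 3*sqrt(2)/2
(4) = c + 3
(5) = y + 4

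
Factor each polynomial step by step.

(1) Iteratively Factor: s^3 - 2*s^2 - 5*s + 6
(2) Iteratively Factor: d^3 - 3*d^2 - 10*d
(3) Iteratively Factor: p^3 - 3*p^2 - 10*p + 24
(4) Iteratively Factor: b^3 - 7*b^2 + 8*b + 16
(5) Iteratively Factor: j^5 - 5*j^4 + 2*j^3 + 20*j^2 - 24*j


(1) = (s + 2)*(s^2 - 4*s + 3) = (s - 1)*(s + 2)*(s - 3)
(2) = (d - 5)*(d^2 + 2*d) = (d - 5)*(d + 2)*(d)
(3) = (p - 2)*(p^2 - p - 12) = (p - 2)*(p + 3)*(p - 4)
(4) = (b - 4)*(b^2 - 3*b - 4) = (b - 4)^2*(b + 1)
(5) = (j)*(j^4 - 5*j^3 + 2*j^2 + 20*j - 24) = j*(j + 2)*(j^3 - 7*j^2 + 16*j - 12) = j*(j - 2)*(j + 2)*(j^2 - 5*j + 6) = j*(j - 3)*(j - 2)*(j + 2)*(j - 2)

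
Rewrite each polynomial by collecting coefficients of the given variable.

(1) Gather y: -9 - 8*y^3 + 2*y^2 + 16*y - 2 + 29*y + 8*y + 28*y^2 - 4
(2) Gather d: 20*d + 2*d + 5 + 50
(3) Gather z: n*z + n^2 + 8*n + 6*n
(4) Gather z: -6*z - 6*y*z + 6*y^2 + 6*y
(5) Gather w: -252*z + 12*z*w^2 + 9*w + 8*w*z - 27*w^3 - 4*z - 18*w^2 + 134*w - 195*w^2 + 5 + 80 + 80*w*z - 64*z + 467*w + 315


(1) = -8*y^3 + 30*y^2 + 53*y - 15
(2) = 22*d + 55
(3) = n^2 + n*z + 14*n
(4) = 6*y^2 + 6*y + z*(-6*y - 6)
(5) = -27*w^3 + w^2*(12*z - 213) + w*(88*z + 610) - 320*z + 400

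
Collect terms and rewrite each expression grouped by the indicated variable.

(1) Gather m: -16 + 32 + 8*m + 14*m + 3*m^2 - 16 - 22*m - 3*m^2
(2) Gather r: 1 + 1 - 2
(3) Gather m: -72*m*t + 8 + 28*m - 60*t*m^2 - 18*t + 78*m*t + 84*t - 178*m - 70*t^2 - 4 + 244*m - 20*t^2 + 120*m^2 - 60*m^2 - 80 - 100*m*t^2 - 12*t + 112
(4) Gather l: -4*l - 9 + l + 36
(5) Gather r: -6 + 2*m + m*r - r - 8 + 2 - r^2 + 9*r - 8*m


(1) = 0
(2) = 0
(3) = m^2*(60 - 60*t) + m*(-100*t^2 + 6*t + 94) - 90*t^2 + 54*t + 36
(4) = 27 - 3*l
(5) = -6*m - r^2 + r*(m + 8) - 12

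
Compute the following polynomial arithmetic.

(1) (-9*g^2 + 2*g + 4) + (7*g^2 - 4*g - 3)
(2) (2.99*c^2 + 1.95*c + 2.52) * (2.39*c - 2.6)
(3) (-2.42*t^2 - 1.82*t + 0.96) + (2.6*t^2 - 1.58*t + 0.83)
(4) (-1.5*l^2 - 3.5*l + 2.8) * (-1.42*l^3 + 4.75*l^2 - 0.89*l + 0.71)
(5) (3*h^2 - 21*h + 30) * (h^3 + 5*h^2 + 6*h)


(1) = -2*g^2 - 2*g + 1
(2) = 7.1461*c^3 - 3.1135*c^2 + 0.9528*c - 6.552
(3) = 0.18*t^2 - 3.4*t + 1.79
(4) = 2.13*l^5 - 2.155*l^4 - 19.266*l^3 + 15.35*l^2 - 4.977*l + 1.988
(5) = 3*h^5 - 6*h^4 - 57*h^3 + 24*h^2 + 180*h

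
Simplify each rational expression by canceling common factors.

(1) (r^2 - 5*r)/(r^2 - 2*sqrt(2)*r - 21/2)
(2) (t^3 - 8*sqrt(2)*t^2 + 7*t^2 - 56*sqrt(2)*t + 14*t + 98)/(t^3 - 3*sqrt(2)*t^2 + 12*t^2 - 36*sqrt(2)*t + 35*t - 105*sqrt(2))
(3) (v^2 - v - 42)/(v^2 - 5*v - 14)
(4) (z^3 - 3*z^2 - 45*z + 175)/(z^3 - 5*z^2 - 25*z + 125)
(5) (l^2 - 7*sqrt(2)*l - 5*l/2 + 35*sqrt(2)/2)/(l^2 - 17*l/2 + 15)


(1) = (2*r^2 - 10*r)/(2*r^2 - 4*sqrt(2)*r - 21)
(2) = (t^2 - 8*sqrt(2)*t + 14)/(t^2 + t*(5 - 3*sqrt(2)) - 15*sqrt(2))
(3) = (v + 6)/(v + 2)
(4) = (z + 7)/(z + 5)
(5) = (4*l - 28*sqrt(2))/(4*l - 24)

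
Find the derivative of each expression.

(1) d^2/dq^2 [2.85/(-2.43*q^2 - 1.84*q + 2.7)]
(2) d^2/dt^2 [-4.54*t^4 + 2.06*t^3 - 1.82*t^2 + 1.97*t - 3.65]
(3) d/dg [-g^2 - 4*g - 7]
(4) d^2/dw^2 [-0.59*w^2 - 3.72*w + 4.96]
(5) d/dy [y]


(1) = (33.65793*q^2 + 25.48584*q - 2.85*(4.86*q + 1.84)*(9.72*q + 3.68) - 37.3977)/(2.43*q^2 + 1.84*q - 2.7)^3
(2) = -54.48*t^2 + 12.36*t - 3.64
(3) = -2*g - 4
(4) = -1.18000000000000
(5) = 1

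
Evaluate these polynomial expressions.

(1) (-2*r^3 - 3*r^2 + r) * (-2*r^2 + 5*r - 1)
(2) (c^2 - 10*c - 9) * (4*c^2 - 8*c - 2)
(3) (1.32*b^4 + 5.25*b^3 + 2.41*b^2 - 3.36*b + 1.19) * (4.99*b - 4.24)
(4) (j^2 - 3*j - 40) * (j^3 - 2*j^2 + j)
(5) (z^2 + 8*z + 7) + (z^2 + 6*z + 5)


(1) = 4*r^5 - 4*r^4 - 15*r^3 + 8*r^2 - r
(2) = 4*c^4 - 48*c^3 + 42*c^2 + 92*c + 18
(3) = 6.5868*b^5 + 20.6007*b^4 - 10.2341*b^3 - 26.9848*b^2 + 20.1845*b - 5.0456
(4) = j^5 - 5*j^4 - 33*j^3 + 77*j^2 - 40*j
(5) = 2*z^2 + 14*z + 12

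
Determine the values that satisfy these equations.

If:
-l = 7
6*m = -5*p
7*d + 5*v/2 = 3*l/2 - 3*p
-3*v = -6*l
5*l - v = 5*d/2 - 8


Then:
d = -26/5
l = -7
m = -203/12
p = 203/10
v = -14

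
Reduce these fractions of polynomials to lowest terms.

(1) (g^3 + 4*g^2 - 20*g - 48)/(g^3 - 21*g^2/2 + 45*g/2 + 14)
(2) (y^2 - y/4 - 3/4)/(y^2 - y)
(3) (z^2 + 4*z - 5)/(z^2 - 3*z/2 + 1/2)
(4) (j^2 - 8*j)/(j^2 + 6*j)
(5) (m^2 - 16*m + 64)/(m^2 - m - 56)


(1) = (2*g^2 + 16*g + 24)/(2*g^2 - 13*g - 7)
(2) = (4*y + 3)/(4*y)
(3) = (2*z + 10)/(2*z - 1)
(4) = (j - 8)/(j + 6)
(5) = (m - 8)/(m + 7)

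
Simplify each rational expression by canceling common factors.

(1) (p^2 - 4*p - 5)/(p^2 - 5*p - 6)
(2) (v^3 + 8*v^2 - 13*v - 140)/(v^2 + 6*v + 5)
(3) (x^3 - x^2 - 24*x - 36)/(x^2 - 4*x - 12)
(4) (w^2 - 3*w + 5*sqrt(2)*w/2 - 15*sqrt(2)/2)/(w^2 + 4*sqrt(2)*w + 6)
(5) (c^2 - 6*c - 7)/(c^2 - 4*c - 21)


(1) = (p - 5)/(p - 6)
(2) = (v^2 + 3*v - 28)/(v + 1)
(3) = x + 3
(4) = (2*w^2 + w*(-6 + 5*sqrt(2)) - 15*sqrt(2))/(2*w^2 + 8*sqrt(2)*w + 12)
(5) = (c + 1)/(c + 3)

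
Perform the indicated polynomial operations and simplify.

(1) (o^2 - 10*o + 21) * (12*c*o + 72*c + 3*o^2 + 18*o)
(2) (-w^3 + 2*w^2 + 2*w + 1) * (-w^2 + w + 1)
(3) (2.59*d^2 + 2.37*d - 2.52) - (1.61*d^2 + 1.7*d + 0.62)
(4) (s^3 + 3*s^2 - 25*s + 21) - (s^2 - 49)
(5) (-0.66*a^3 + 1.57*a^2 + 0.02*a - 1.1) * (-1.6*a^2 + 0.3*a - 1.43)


(1) = 12*c*o^3 - 48*c*o^2 - 468*c*o + 1512*c + 3*o^4 - 12*o^3 - 117*o^2 + 378*o
(2) = w^5 - 3*w^4 - w^3 + 3*w^2 + 3*w + 1
(3) = 0.98*d^2 + 0.67*d - 3.14
(4) = s^3 + 2*s^2 - 25*s + 70
(5) = 1.056*a^5 - 2.71*a^4 + 1.3828*a^3 - 0.4791*a^2 - 0.3586*a + 1.573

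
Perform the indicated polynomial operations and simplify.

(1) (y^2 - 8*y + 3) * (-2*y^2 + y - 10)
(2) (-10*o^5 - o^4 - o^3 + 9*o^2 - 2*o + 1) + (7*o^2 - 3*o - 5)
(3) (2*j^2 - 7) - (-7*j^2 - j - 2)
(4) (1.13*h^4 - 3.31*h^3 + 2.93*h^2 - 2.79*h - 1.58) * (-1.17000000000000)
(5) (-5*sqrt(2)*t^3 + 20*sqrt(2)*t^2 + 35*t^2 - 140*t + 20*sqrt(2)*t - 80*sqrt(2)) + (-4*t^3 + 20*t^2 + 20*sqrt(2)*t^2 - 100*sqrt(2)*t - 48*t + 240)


(1) = -2*y^4 + 17*y^3 - 24*y^2 + 83*y - 30
(2) = -10*o^5 - o^4 - o^3 + 16*o^2 - 5*o - 4
(3) = 9*j^2 + j - 5
(4) = -1.3221*h^4 + 3.8727*h^3 - 3.4281*h^2 + 3.2643*h + 1.8486
(5) = -5*sqrt(2)*t^3 - 4*t^3 + 55*t^2 + 40*sqrt(2)*t^2 - 188*t - 80*sqrt(2)*t - 80*sqrt(2) + 240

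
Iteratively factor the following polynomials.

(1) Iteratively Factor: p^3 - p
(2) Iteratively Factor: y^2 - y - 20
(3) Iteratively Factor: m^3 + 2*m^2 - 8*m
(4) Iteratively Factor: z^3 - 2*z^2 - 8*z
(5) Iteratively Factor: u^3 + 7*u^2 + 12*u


(1) = (p)*(p^2 - 1) = p*(p + 1)*(p - 1)
(2) = (y + 4)*(y - 5)
(3) = (m + 4)*(m^2 - 2*m) = (m - 2)*(m + 4)*(m)
(4) = (z)*(z^2 - 2*z - 8) = z*(z + 2)*(z - 4)
(5) = (u + 3)*(u^2 + 4*u) = (u + 3)*(u + 4)*(u)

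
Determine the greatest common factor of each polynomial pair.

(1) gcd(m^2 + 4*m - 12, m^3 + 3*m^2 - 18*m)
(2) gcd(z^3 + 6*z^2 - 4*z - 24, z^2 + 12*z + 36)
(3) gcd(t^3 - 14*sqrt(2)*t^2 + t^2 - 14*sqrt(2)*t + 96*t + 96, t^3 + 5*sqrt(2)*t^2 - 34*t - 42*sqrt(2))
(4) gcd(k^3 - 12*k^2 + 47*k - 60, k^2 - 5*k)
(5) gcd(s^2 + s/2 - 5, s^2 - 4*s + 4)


(1) = gcd((m - 2)*(m + 6), m*(m - 3)*(m + 6)) = m + 6
(2) = z + 6
(3) = 1
(4) = k - 5
(5) = s - 2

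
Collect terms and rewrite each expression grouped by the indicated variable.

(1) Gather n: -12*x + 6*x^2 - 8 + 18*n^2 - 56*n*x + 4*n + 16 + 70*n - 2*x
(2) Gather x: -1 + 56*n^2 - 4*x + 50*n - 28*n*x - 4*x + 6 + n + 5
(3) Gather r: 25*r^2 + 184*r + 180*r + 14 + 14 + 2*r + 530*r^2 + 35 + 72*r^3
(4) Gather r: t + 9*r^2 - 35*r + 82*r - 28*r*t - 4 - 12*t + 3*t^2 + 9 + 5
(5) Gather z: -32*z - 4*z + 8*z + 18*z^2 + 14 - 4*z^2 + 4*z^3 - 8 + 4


(1) = 18*n^2 + n*(74 - 56*x) + 6*x^2 - 14*x + 8
(2) = 56*n^2 + 51*n + x*(-28*n - 8) + 10
(3) = 72*r^3 + 555*r^2 + 366*r + 63
(4) = 9*r^2 + r*(47 - 28*t) + 3*t^2 - 11*t + 10
(5) = 4*z^3 + 14*z^2 - 28*z + 10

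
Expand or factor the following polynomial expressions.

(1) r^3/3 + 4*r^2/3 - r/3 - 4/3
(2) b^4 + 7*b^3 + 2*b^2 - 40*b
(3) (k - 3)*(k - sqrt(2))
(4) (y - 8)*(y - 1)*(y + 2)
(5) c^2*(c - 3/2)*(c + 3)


(1) = (r/3 + 1/3)*(r - 1)*(r + 4)
(2) = b*(b - 2)*(b + 4)*(b + 5)
(3) = k^2 - 3*k - sqrt(2)*k + 3*sqrt(2)
(4) = y^3 - 7*y^2 - 10*y + 16
(5) = c^4 + 3*c^3/2 - 9*c^2/2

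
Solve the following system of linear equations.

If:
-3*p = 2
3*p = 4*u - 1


Then:
p = -2/3
u = -1/4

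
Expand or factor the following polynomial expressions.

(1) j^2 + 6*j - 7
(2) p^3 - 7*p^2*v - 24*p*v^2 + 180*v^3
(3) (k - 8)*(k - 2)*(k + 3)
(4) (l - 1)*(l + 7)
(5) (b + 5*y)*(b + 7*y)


(1) = (j - 1)*(j + 7)
(2) = (p - 6*v)^2*(p + 5*v)
(3) = k^3 - 7*k^2 - 14*k + 48
(4) = l^2 + 6*l - 7
(5) = b^2 + 12*b*y + 35*y^2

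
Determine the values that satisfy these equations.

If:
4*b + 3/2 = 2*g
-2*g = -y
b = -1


Then:
b = -1
g = -5/4
y = -5/2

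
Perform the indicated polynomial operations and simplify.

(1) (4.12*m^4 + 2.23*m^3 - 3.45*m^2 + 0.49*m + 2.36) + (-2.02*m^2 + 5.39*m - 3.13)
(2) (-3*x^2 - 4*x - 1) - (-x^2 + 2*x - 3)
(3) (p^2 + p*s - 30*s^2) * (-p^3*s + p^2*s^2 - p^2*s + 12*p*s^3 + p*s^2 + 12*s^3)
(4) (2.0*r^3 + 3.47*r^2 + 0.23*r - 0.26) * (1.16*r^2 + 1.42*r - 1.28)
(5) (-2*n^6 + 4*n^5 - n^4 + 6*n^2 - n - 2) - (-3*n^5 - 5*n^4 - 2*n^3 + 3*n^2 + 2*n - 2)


(1) = 4.12*m^4 + 2.23*m^3 - 5.47*m^2 + 5.88*m - 0.77
(2) = -2*x^2 - 6*x + 2
(3) = -p^5*s - p^4*s + 43*p^3*s^3 - 18*p^2*s^4 + 43*p^2*s^3 - 360*p*s^5 - 18*p*s^4 - 360*s^5
(4) = 2.32*r^5 + 6.8652*r^4 + 2.6342*r^3 - 4.4166*r^2 - 0.6636*r + 0.3328
(5) = -2*n^6 + 7*n^5 + 4*n^4 + 2*n^3 + 3*n^2 - 3*n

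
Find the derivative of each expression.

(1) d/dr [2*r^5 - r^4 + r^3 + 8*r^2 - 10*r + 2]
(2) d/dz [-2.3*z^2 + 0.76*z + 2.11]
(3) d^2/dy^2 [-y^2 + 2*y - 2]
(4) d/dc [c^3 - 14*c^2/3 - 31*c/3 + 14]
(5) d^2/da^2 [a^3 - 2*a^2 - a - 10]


(1) = 10*r^4 - 4*r^3 + 3*r^2 + 16*r - 10
(2) = 0.76 - 4.6*z
(3) = -2
(4) = 3*c^2 - 28*c/3 - 31/3
(5) = 6*a - 4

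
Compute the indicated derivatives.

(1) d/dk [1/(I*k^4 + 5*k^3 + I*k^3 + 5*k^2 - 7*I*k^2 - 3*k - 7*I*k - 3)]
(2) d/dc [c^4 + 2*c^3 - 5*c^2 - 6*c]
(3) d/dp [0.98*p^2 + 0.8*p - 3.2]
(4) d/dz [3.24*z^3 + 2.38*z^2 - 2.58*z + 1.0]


(1) = (-4*I*k^3 - 15*k^2 - 3*I*k^2 - 10*k + 14*I*k + 3 + 7*I)/(I*k^4 + 5*k^3 + I*k^3 + 5*k^2 - 7*I*k^2 - 3*k - 7*I*k - 3)^2
(2) = 4*c^3 + 6*c^2 - 10*c - 6
(3) = 1.96*p + 0.8
(4) = 9.72*z^2 + 4.76*z - 2.58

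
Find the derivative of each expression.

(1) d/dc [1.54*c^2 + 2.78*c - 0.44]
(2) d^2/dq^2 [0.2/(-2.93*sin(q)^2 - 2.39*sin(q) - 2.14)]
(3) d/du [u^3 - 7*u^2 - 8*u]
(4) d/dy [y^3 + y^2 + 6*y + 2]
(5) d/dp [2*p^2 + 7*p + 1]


(1) = 3.08*c + 2.78
(2) = (6.86792*sin(q)^4 + 4.20162*sin(q)^3 - 14.17562*sin(q)^2 - 9.42616*sin(q) + 0.22324)/(2.93*sin(q)^2 + 2.39*sin(q) + 2.14)^3
(3) = 3*u^2 - 14*u - 8
(4) = 3*y^2 + 2*y + 6
(5) = 4*p + 7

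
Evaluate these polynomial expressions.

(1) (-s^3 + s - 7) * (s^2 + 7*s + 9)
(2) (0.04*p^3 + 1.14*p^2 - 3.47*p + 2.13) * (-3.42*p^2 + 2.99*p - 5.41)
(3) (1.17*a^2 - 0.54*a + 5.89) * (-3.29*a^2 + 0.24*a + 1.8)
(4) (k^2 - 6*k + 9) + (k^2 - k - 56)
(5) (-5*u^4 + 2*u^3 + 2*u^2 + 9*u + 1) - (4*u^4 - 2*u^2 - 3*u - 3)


(1) = -s^5 - 7*s^4 - 8*s^3 - 40*s - 63
(2) = -0.1368*p^5 - 3.7792*p^4 + 15.0596*p^3 - 23.8273*p^2 + 25.1414*p - 11.5233
(3) = -3.8493*a^4 + 2.0574*a^3 - 17.4017*a^2 + 0.4416*a + 10.602
(4) = 2*k^2 - 7*k - 47
(5) = -9*u^4 + 2*u^3 + 4*u^2 + 12*u + 4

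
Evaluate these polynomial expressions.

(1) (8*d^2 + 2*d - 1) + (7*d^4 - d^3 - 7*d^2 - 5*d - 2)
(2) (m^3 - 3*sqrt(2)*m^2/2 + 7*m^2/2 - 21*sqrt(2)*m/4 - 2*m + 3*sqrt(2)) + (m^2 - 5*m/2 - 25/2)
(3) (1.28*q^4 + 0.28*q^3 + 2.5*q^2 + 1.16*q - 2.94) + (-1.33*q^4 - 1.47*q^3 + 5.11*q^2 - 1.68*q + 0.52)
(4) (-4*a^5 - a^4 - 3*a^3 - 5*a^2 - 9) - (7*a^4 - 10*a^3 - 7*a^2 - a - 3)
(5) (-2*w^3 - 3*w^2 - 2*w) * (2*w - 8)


(1) = 7*d^4 - d^3 + d^2 - 3*d - 3
(2) = m^3 - 3*sqrt(2)*m^2/2 + 9*m^2/2 - 21*sqrt(2)*m/4 - 9*m/2 - 25/2 + 3*sqrt(2)
(3) = -0.05*q^4 - 1.19*q^3 + 7.61*q^2 - 0.52*q - 2.42
(4) = -4*a^5 - 8*a^4 + 7*a^3 + 2*a^2 + a - 6
(5) = -4*w^4 + 10*w^3 + 20*w^2 + 16*w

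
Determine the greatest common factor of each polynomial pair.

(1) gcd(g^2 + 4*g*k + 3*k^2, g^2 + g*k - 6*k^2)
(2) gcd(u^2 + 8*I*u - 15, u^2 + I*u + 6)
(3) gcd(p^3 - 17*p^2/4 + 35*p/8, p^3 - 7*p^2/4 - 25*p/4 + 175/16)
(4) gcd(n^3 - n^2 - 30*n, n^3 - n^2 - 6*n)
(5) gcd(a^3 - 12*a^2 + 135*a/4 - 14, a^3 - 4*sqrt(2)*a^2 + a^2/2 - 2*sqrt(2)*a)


(1) = gcd((g + k)*(g + 3*k), (g - 2*k)*(g + 3*k)) = g + 3*k
(2) = gcd((u + 3*I)*(u + 5*I), (u - 2*I)*(u + 3*I)) = u + 3*I
(3) = gcd(p*(p - 5/2)*(p - 7/4), (p - 5/2)*(p - 7/4)*(p + 5/2)) = p^2 - 17*p/4 + 35/8
(4) = n
(5) = 1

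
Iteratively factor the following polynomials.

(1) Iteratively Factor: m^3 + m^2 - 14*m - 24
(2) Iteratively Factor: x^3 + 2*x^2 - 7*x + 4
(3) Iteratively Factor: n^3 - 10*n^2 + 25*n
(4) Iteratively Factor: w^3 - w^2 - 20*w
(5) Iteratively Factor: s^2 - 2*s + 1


(1) = (m + 3)*(m^2 - 2*m - 8) = (m + 2)*(m + 3)*(m - 4)
(2) = (x - 1)*(x^2 + 3*x - 4) = (x - 1)^2*(x + 4)
(3) = (n - 5)*(n^2 - 5*n) = n*(n - 5)*(n - 5)
(4) = (w + 4)*(w^2 - 5*w) = w*(w + 4)*(w - 5)
(5) = (s - 1)*(s - 1)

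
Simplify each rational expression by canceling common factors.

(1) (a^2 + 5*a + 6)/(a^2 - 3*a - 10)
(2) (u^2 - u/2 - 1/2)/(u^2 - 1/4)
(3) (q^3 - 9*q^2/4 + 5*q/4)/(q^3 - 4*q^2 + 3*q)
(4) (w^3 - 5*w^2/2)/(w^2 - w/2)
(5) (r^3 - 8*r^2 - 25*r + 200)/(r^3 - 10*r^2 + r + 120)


(1) = (a + 3)/(a - 5)
(2) = (2*u - 2)/(2*u - 1)
(3) = (4*q - 5)/(4*q - 12)
(4) = (2*w^2 - 5*w)/(2*w - 1)
(5) = (r + 5)/(r + 3)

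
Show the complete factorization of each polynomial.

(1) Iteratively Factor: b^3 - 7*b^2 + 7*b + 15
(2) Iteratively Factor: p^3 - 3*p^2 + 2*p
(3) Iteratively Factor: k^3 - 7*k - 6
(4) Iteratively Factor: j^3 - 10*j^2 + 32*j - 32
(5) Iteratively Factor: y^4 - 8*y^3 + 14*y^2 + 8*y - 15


(1) = (b - 5)*(b^2 - 2*b - 3) = (b - 5)*(b - 3)*(b + 1)
(2) = (p)*(p^2 - 3*p + 2) = p*(p - 1)*(p - 2)
(3) = (k - 3)*(k^2 + 3*k + 2) = (k - 3)*(k + 2)*(k + 1)
(4) = (j - 2)*(j^2 - 8*j + 16) = (j - 4)*(j - 2)*(j - 4)
(5) = (y - 1)*(y^3 - 7*y^2 + 7*y + 15) = (y - 5)*(y - 1)*(y^2 - 2*y - 3) = (y - 5)*(y - 1)*(y + 1)*(y - 3)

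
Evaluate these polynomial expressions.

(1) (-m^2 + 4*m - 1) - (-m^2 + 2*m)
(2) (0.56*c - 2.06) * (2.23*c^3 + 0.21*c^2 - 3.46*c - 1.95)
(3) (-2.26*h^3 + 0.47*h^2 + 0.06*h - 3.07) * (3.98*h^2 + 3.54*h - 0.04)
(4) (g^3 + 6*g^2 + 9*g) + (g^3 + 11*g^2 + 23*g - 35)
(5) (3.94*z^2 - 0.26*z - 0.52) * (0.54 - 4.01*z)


(1) = 2*m - 1
(2) = 1.2488*c^4 - 4.4762*c^3 - 2.3702*c^2 + 6.0356*c + 4.017
(3) = -8.9948*h^5 - 6.1298*h^4 + 1.993*h^3 - 12.025*h^2 - 10.8702*h + 0.1228
(4) = 2*g^3 + 17*g^2 + 32*g - 35
(5) = -15.7994*z^3 + 3.1702*z^2 + 1.9448*z - 0.2808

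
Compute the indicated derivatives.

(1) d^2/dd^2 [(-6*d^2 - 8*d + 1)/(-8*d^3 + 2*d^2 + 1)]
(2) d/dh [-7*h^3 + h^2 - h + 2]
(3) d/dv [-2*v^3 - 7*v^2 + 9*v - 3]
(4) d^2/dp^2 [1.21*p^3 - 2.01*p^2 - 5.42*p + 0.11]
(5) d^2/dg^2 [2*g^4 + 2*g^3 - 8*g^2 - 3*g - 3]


(1) = 16*(48*d^6 + 192*d^5 - 96*d^4 + 62*d^3 + 42*d^2 - 9*d + 1)/(512*d^9 - 384*d^8 + 96*d^7 - 200*d^6 + 96*d^5 - 12*d^4 + 24*d^3 - 6*d^2 - 1)
(2) = -21*h^2 + 2*h - 1
(3) = -6*v^2 - 14*v + 9
(4) = 7.26*p - 4.02
(5) = 24*g^2 + 12*g - 16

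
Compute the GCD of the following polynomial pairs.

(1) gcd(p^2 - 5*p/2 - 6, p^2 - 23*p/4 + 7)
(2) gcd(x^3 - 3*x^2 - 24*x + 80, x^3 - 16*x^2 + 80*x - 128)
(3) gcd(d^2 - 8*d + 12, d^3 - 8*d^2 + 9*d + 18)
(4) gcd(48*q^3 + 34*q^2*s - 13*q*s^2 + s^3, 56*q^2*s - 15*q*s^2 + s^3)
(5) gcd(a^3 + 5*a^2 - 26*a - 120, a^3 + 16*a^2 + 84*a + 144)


(1) = p - 4
(2) = gcd((x - 4)^2*(x + 5), (x - 8)*(x - 4)^2) = x^2 - 8*x + 16
(3) = gcd((d - 6)*(d - 2), (d - 6)*(d - 3)*(d + 1)) = d - 6
(4) = 8*q - s
(5) = gcd((a - 5)*(a + 4)*(a + 6), (a + 4)*(a + 6)^2) = a^2 + 10*a + 24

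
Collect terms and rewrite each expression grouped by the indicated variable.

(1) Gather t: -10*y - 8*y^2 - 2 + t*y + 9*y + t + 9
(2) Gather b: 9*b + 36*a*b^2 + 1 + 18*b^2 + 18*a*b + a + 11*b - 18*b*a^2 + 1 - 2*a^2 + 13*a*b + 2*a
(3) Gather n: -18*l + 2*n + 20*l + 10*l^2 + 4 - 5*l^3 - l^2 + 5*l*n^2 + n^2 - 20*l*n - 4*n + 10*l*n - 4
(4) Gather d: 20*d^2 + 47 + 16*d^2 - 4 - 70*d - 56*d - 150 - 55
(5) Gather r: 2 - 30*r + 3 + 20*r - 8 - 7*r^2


(1) = t*(y + 1) - 8*y^2 - y + 7
(2) = -2*a^2 + 3*a + b^2*(36*a + 18) + b*(-18*a^2 + 31*a + 20) + 2
(3) = -5*l^3 + 9*l^2 + 2*l + n^2*(5*l + 1) + n*(-10*l - 2)
(4) = 36*d^2 - 126*d - 162
(5) = -7*r^2 - 10*r - 3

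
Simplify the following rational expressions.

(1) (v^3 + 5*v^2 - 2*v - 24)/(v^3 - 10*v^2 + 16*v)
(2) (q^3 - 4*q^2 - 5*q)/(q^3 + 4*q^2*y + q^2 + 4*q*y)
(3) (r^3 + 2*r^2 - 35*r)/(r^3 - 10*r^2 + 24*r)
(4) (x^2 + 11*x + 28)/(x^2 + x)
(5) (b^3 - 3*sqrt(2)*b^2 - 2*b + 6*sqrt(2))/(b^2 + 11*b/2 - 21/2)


(1) = (v^2 + 7*v + 12)/(v^2 - 8*v)
(2) = (q - 5)/(q + 4*y)
(3) = (r^2 + 2*r - 35)/(r^2 - 10*r + 24)
(4) = (x^2 + 11*x + 28)/(x^2 + x)
(5) = (2*b^3 - 6*sqrt(2)*b^2 - 4*b + 12*sqrt(2))/(2*b^2 + 11*b - 21)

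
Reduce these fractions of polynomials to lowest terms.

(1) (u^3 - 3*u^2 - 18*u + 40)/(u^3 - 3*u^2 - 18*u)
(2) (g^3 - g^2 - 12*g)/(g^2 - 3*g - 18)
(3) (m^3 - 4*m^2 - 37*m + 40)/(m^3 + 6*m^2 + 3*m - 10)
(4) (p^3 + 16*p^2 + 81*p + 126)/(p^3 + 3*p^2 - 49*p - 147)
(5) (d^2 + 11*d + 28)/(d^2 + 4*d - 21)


(1) = (u^3 - 3*u^2 - 18*u + 40)/(u^3 - 3*u^2 - 18*u)
(2) = (g^2 - 4*g)/(g - 6)
(3) = (m - 8)/(m + 2)
(4) = (p + 6)/(p - 7)
(5) = (d + 4)/(d - 3)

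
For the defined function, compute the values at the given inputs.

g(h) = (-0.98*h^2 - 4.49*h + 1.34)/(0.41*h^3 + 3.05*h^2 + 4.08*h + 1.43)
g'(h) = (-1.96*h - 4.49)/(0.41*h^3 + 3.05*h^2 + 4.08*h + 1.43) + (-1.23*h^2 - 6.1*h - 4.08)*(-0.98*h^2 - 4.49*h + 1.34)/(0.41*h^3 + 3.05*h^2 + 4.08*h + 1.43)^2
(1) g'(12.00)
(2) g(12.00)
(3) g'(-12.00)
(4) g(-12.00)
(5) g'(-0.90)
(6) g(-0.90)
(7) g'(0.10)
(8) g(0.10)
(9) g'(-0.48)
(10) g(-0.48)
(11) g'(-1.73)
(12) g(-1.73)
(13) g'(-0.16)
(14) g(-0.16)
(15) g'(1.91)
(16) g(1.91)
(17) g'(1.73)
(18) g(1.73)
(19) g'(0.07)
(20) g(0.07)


(1) = 0.01
(2) = -0.16
(3) = 0.03
(4) = 0.27
(5) = 421.74
(6) = -65.17
(7) = -3.69
(8) = 0.47
(9) = -309.62
(10) = 25.35
(11) = 8.29
(12) = 4.48
(13) = -13.64
(14) = 2.38
(15) = 0.05
(16) = -0.47
(17) = 0.04
(18) = -0.47
(19) = -4.21
(20) = 0.59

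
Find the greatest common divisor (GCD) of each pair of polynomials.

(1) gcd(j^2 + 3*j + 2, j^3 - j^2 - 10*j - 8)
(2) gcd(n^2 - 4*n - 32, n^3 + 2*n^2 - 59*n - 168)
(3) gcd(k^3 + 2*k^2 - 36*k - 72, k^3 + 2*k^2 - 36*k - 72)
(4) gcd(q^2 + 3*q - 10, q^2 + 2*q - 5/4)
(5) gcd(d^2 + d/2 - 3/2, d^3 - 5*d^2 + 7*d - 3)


(1) = gcd((j + 1)*(j + 2), (j - 4)*(j + 1)*(j + 2)) = j^2 + 3*j + 2
(2) = n - 8
(3) = k^3 + 2*k^2 - 36*k - 72
(4) = gcd((q - 2)*(q + 5), (q - 1/2)*(q + 5/2)) = 1
(5) = d - 1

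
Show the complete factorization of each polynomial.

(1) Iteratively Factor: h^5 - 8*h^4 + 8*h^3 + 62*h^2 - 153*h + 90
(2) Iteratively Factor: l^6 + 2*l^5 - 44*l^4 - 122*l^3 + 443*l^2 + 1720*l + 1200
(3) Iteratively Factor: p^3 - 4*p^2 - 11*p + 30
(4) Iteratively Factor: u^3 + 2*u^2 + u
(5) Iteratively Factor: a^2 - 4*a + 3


(1) = (h - 1)*(h^4 - 7*h^3 + h^2 + 63*h - 90) = (h - 1)*(h + 3)*(h^3 - 10*h^2 + 31*h - 30) = (h - 2)*(h - 1)*(h + 3)*(h^2 - 8*h + 15) = (h - 3)*(h - 2)*(h - 1)*(h + 3)*(h - 5)
(2) = (l + 4)*(l^5 - 2*l^4 - 36*l^3 + 22*l^2 + 355*l + 300) = (l + 3)*(l + 4)*(l^4 - 5*l^3 - 21*l^2 + 85*l + 100) = (l - 5)*(l + 3)*(l + 4)*(l^3 - 21*l - 20) = (l - 5)*(l + 1)*(l + 3)*(l + 4)*(l^2 - l - 20) = (l - 5)^2*(l + 1)*(l + 3)*(l + 4)*(l + 4)
(3) = (p - 5)*(p^2 + p - 6) = (p - 5)*(p + 3)*(p - 2)
(4) = (u + 1)*(u^2 + u) = u*(u + 1)*(u + 1)
(5) = (a - 3)*(a - 1)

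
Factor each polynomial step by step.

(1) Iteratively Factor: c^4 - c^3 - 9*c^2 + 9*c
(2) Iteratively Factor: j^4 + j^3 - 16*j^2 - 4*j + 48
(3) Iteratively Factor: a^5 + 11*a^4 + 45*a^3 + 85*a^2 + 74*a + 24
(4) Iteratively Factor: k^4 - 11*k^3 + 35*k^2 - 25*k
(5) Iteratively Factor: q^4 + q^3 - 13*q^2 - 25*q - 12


(1) = (c)*(c^3 - c^2 - 9*c + 9) = c*(c - 3)*(c^2 + 2*c - 3) = c*(c - 3)*(c - 1)*(c + 3)
(2) = (j - 3)*(j^3 + 4*j^2 - 4*j - 16) = (j - 3)*(j + 4)*(j^2 - 4) = (j - 3)*(j - 2)*(j + 4)*(j + 2)
(3) = (a + 4)*(a^4 + 7*a^3 + 17*a^2 + 17*a + 6) = (a + 3)*(a + 4)*(a^3 + 4*a^2 + 5*a + 2) = (a + 2)*(a + 3)*(a + 4)*(a^2 + 2*a + 1) = (a + 1)*(a + 2)*(a + 3)*(a + 4)*(a + 1)
(4) = (k - 5)*(k^3 - 6*k^2 + 5*k) = (k - 5)*(k - 1)*(k^2 - 5*k) = k*(k - 5)*(k - 1)*(k - 5)
(5) = (q + 1)*(q^3 - 13*q - 12) = (q + 1)*(q + 3)*(q^2 - 3*q - 4) = (q + 1)^2*(q + 3)*(q - 4)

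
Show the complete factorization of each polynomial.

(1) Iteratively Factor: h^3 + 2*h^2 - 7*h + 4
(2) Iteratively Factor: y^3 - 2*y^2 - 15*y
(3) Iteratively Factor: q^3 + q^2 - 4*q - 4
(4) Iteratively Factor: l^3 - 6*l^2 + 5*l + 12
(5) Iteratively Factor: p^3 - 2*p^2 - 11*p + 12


(1) = (h - 1)*(h^2 + 3*h - 4) = (h - 1)^2*(h + 4)
(2) = (y + 3)*(y^2 - 5*y) = (y - 5)*(y + 3)*(y)
(3) = (q - 2)*(q^2 + 3*q + 2) = (q - 2)*(q + 1)*(q + 2)
(4) = (l - 3)*(l^2 - 3*l - 4) = (l - 4)*(l - 3)*(l + 1)
(5) = (p + 3)*(p^2 - 5*p + 4) = (p - 4)*(p + 3)*(p - 1)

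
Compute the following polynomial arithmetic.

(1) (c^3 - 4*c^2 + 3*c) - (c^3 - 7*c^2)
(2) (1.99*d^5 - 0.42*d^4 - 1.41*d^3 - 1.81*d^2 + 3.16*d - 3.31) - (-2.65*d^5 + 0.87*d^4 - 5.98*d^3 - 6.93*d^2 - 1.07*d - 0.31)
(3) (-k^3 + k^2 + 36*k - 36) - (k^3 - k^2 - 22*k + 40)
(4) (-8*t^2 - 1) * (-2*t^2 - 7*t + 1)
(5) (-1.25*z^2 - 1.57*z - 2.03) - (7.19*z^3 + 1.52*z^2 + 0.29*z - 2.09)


(1) = 3*c^2 + 3*c
(2) = 4.64*d^5 - 1.29*d^4 + 4.57*d^3 + 5.12*d^2 + 4.23*d - 3.0
(3) = -2*k^3 + 2*k^2 + 58*k - 76
(4) = 16*t^4 + 56*t^3 - 6*t^2 + 7*t - 1
(5) = -7.19*z^3 - 2.77*z^2 - 1.86*z + 0.06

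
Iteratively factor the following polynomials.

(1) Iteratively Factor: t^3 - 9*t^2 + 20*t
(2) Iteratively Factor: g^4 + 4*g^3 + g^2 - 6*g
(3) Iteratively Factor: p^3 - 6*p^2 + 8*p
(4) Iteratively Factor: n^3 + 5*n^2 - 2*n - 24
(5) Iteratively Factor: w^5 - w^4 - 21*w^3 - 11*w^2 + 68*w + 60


(1) = (t - 4)*(t^2 - 5*t) = t*(t - 4)*(t - 5)
(2) = (g + 3)*(g^3 + g^2 - 2*g) = (g + 2)*(g + 3)*(g^2 - g) = (g - 1)*(g + 2)*(g + 3)*(g)
(3) = (p)*(p^2 - 6*p + 8) = p*(p - 4)*(p - 2)
(4) = (n + 3)*(n^2 + 2*n - 8) = (n - 2)*(n + 3)*(n + 4)
(5) = (w - 2)*(w^4 + w^3 - 19*w^2 - 49*w - 30) = (w - 2)*(w + 1)*(w^3 - 19*w - 30) = (w - 5)*(w - 2)*(w + 1)*(w^2 + 5*w + 6) = (w - 5)*(w - 2)*(w + 1)*(w + 2)*(w + 3)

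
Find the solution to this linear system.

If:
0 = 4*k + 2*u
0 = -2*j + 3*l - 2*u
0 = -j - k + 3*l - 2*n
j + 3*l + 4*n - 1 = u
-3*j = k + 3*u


Then:
j = -5/11
k = -3/11
l = 2/33
n = 5/11
u = 6/11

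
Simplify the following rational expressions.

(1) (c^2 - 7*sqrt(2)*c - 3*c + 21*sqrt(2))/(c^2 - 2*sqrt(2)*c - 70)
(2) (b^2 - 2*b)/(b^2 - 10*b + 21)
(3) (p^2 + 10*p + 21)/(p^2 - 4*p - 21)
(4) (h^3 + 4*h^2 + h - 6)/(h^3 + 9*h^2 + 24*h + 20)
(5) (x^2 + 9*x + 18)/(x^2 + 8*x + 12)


(1) = (c - 3)/(c + 5*sqrt(2))
(2) = (b^2 - 2*b)/(b^2 - 10*b + 21)
(3) = (p + 7)/(p - 7)
(4) = (h^2 + 2*h - 3)/(h^2 + 7*h + 10)
(5) = (x + 3)/(x + 2)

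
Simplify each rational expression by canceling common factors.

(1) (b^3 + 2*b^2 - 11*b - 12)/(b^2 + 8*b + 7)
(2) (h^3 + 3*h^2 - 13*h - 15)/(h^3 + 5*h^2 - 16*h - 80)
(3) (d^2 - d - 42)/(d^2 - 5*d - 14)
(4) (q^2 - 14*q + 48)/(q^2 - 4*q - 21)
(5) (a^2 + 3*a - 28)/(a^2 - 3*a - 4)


(1) = (b^2 + b - 12)/(b + 7)
(2) = (h^2 - 2*h - 3)/(h^2 - 16)
(3) = (d + 6)/(d + 2)
(4) = (q^2 - 14*q + 48)/(q^2 - 4*q - 21)
(5) = (a + 7)/(a + 1)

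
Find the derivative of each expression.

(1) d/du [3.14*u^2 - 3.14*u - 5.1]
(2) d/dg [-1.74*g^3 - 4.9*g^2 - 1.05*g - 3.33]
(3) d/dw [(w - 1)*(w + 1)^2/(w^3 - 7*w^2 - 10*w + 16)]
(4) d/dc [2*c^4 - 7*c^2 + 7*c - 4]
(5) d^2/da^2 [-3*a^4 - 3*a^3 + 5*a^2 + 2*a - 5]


(1) = 6.28*u - 3.14
(2) = -5.22*g^2 - 9.8*g - 1.05
(3) = 2*(-4*w^2 - 17*w - 13)/(w^4 - 12*w^3 + 4*w^2 + 192*w + 256)
(4) = 8*c^3 - 14*c + 7
(5) = -36*a^2 - 18*a + 10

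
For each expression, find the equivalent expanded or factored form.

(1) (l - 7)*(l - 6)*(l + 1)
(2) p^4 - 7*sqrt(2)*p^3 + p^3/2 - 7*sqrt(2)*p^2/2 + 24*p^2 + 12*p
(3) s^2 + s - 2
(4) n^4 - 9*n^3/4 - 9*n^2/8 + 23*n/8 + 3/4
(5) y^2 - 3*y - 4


(1) = l^3 - 12*l^2 + 29*l + 42
(2) = p*(p + 1/2)*(p - 4*sqrt(2))*(p - 3*sqrt(2))
(3) = (s - 1)*(s + 2)
(4) = (n - 2)*(n - 3/2)*(n + 1/4)*(n + 1)
(5) = (y - 4)*(y + 1)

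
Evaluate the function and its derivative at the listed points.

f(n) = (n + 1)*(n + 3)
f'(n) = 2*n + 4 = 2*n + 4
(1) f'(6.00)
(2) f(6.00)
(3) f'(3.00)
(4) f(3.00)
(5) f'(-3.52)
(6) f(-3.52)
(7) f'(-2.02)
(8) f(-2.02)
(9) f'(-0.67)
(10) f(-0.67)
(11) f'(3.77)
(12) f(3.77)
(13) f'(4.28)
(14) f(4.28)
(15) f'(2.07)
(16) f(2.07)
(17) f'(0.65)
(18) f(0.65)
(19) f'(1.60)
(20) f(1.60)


(1) = 16.00
(2) = 63.00
(3) = 10.00
(4) = 24.00
(5) = -3.04
(6) = 1.31
(7) = -0.04
(8) = -1.00
(9) = 2.66
(10) = 0.77
(11) = 11.54
(12) = 32.29
(13) = 12.56
(14) = 38.44
(15) = 8.14
(16) = 15.56
(17) = 5.30
(18) = 6.02
(19) = 7.20
(20) = 11.96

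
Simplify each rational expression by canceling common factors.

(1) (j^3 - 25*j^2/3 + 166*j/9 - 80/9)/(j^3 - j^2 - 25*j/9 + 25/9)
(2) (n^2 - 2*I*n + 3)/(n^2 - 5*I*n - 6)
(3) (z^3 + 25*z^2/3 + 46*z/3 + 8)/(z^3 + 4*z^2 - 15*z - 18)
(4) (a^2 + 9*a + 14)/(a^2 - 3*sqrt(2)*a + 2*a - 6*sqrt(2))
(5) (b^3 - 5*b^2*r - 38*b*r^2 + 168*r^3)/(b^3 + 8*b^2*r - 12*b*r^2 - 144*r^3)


(1) = (9*j^3 - 75*j^2 + 166*j - 80)/(9*j^3 - 9*j^2 - 25*j + 25)
(2) = (n + I)/(n - 2*I)
(3) = (3*z + 4)/(3*z - 9)
(4) = (a + 7)/(a - 3*sqrt(2))
(5) = (b - 7*r)/(b + 6*r)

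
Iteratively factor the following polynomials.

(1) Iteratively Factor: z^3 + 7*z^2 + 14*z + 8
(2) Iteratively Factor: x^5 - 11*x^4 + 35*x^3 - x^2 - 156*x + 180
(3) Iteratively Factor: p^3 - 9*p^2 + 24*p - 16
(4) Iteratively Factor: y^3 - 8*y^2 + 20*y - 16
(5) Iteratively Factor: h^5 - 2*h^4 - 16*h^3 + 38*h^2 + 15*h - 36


(1) = (z + 1)*(z^2 + 6*z + 8) = (z + 1)*(z + 2)*(z + 4)
(2) = (x - 3)*(x^4 - 8*x^3 + 11*x^2 + 32*x - 60) = (x - 3)^2*(x^3 - 5*x^2 - 4*x + 20) = (x - 3)^2*(x + 2)*(x^2 - 7*x + 10) = (x - 3)^2*(x - 2)*(x + 2)*(x - 5)
(3) = (p - 1)*(p^2 - 8*p + 16) = (p - 4)*(p - 1)*(p - 4)
(4) = (y - 4)*(y^2 - 4*y + 4) = (y - 4)*(y - 2)*(y - 2)
(5) = (h + 4)*(h^4 - 6*h^3 + 8*h^2 + 6*h - 9) = (h - 3)*(h + 4)*(h^3 - 3*h^2 - h + 3) = (h - 3)*(h - 1)*(h + 4)*(h^2 - 2*h - 3) = (h - 3)^2*(h - 1)*(h + 4)*(h + 1)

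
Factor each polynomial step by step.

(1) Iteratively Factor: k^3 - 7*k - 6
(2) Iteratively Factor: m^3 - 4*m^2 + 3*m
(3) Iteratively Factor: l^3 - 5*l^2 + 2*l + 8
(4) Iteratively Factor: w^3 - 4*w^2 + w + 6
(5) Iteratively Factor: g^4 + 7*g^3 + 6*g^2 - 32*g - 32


(1) = (k + 2)*(k^2 - 2*k - 3) = (k - 3)*(k + 2)*(k + 1)
(2) = (m - 1)*(m^2 - 3*m) = m*(m - 1)*(m - 3)
(3) = (l - 2)*(l^2 - 3*l - 4) = (l - 4)*(l - 2)*(l + 1)
(4) = (w - 3)*(w^2 - w - 2) = (w - 3)*(w + 1)*(w - 2)
(5) = (g + 1)*(g^3 + 6*g^2 - 32) = (g + 1)*(g + 4)*(g^2 + 2*g - 8) = (g + 1)*(g + 4)^2*(g - 2)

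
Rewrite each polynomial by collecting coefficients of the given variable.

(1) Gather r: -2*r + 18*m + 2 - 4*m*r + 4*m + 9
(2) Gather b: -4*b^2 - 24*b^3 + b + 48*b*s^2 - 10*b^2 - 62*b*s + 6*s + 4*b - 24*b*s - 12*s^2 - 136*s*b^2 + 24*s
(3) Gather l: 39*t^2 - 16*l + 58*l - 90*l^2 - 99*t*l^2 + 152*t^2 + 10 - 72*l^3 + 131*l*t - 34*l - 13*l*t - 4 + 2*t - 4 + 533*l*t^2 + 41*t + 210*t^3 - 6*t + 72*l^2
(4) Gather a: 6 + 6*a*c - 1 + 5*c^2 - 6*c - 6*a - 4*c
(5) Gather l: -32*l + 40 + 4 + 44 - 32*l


(1) = 22*m + r*(-4*m - 2) + 11
(2) = -24*b^3 + b^2*(-136*s - 14) + b*(48*s^2 - 86*s + 5) - 12*s^2 + 30*s
(3) = -72*l^3 + l^2*(-99*t - 18) + l*(533*t^2 + 118*t + 8) + 210*t^3 + 191*t^2 + 37*t + 2
(4) = a*(6*c - 6) + 5*c^2 - 10*c + 5
(5) = 88 - 64*l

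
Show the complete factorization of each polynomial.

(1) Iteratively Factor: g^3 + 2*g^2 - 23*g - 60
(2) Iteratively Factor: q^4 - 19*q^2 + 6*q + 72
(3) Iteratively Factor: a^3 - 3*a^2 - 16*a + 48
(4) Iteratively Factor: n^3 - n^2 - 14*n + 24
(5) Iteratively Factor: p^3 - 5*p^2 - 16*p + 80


(1) = (g - 5)*(g^2 + 7*g + 12) = (g - 5)*(g + 3)*(g + 4)
(2) = (q + 2)*(q^3 - 2*q^2 - 15*q + 36) = (q - 3)*(q + 2)*(q^2 + q - 12) = (q - 3)*(q + 2)*(q + 4)*(q - 3)
(3) = (a - 3)*(a^2 - 16) = (a - 4)*(a - 3)*(a + 4)
(4) = (n + 4)*(n^2 - 5*n + 6) = (n - 2)*(n + 4)*(n - 3)
(5) = (p + 4)*(p^2 - 9*p + 20) = (p - 5)*(p + 4)*(p - 4)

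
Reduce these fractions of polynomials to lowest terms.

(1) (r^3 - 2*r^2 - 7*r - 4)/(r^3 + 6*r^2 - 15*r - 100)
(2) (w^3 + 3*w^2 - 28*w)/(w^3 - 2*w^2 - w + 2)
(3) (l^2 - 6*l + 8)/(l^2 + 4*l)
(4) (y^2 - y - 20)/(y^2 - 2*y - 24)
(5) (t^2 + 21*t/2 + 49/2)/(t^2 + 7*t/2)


(1) = (r^2 + 2*r + 1)/(r^2 + 10*r + 25)
(2) = (w^3 + 3*w^2 - 28*w)/(w^3 - 2*w^2 - w + 2)
(3) = (l^2 - 6*l + 8)/(l^2 + 4*l)
(4) = (y - 5)/(y - 6)
(5) = (t + 7)/t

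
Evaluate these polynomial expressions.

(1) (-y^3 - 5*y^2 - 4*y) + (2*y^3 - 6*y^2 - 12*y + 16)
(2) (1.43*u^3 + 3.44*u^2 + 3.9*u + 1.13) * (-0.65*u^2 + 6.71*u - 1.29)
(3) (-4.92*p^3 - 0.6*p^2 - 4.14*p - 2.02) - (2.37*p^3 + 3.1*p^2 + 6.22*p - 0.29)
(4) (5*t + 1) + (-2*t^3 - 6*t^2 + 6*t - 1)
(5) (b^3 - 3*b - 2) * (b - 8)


(1) = y^3 - 11*y^2 - 16*y + 16
(2) = -0.9295*u^5 + 7.3593*u^4 + 18.7027*u^3 + 20.9969*u^2 + 2.5513*u - 1.4577
(3) = -7.29*p^3 - 3.7*p^2 - 10.36*p - 1.73
(4) = -2*t^3 - 6*t^2 + 11*t
(5) = b^4 - 8*b^3 - 3*b^2 + 22*b + 16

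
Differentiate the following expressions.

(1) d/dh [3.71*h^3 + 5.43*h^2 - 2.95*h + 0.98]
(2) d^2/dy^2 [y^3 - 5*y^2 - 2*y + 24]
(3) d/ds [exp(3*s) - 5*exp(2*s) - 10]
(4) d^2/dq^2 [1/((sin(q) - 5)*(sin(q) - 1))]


(1) = 11.13*h^2 + 10.86*h - 2.95
(2) = 6*y - 10
(3) = (3*exp(s) - 10)*exp(2*s)
(4) = (sin(q) + sin(3*q) - 7*cos(2*q) - 55)/((sin(q) - 5)^3*(sin(q) - 1)^2)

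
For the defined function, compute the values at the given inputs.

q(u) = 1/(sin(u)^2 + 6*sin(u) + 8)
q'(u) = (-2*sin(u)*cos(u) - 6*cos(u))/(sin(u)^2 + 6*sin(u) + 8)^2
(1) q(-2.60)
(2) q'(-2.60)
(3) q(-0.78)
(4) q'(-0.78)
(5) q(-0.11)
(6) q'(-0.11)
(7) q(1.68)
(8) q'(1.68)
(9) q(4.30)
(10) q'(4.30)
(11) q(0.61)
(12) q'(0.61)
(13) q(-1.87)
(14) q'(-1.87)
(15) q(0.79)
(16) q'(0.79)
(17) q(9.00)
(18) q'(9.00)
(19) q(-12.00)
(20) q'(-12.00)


(1) = 0.19
(2) = 0.16
(3) = 0.23
(4) = -0.18
(5) = 0.14
(6) = -0.11
(7) = 0.07
(8) = 0.00
(9) = 0.30
(10) = 0.15
(11) = 0.08
(12) = -0.04
(13) = 0.31
(14) = 0.12
(15) = 0.08
(16) = -0.03
(17) = 0.09
(18) = 0.05
(19) = 0.09
(20) = -0.05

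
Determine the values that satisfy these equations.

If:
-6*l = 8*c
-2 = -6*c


Then:
c = 1/3
l = -4/9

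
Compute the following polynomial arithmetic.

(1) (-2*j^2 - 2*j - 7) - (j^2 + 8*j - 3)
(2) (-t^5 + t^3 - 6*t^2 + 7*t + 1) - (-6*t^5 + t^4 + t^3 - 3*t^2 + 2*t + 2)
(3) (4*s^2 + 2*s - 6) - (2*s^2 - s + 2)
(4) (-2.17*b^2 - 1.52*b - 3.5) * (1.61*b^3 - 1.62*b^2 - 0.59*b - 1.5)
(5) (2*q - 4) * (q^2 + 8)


(1) = -3*j^2 - 10*j - 4
(2) = 5*t^5 - t^4 - 3*t^2 + 5*t - 1
(3) = 2*s^2 + 3*s - 8
(4) = -3.4937*b^5 + 1.0682*b^4 - 1.8923*b^3 + 9.8218*b^2 + 4.345*b + 5.25
(5) = 2*q^3 - 4*q^2 + 16*q - 32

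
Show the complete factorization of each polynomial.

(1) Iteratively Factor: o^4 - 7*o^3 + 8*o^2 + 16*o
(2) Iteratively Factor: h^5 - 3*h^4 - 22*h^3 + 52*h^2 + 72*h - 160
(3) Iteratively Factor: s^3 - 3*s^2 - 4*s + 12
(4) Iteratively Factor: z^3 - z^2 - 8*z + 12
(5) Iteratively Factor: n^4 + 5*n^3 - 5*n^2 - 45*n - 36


(1) = (o + 1)*(o^3 - 8*o^2 + 16*o) = o*(o + 1)*(o^2 - 8*o + 16) = o*(o - 4)*(o + 1)*(o - 4)
(2) = (h + 4)*(h^4 - 7*h^3 + 6*h^2 + 28*h - 40) = (h - 2)*(h + 4)*(h^3 - 5*h^2 - 4*h + 20) = (h - 2)^2*(h + 4)*(h^2 - 3*h - 10) = (h - 2)^2*(h + 2)*(h + 4)*(h - 5)
(3) = (s - 2)*(s^2 - s - 6) = (s - 3)*(s - 2)*(s + 2)
(4) = (z + 3)*(z^2 - 4*z + 4) = (z - 2)*(z + 3)*(z - 2)
(5) = (n + 4)*(n^3 + n^2 - 9*n - 9) = (n - 3)*(n + 4)*(n^2 + 4*n + 3) = (n - 3)*(n + 3)*(n + 4)*(n + 1)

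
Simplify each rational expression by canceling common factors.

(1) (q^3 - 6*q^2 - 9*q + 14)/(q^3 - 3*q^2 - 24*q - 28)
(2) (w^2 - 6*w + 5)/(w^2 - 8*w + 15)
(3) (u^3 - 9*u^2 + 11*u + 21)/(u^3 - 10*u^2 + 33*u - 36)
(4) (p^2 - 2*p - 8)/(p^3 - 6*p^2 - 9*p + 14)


(1) = (q - 1)/(q + 2)
(2) = (w - 1)/(w - 3)
(3) = (u^2 - 6*u - 7)/(u^2 - 7*u + 12)
(4) = (p - 4)/(p^2 - 8*p + 7)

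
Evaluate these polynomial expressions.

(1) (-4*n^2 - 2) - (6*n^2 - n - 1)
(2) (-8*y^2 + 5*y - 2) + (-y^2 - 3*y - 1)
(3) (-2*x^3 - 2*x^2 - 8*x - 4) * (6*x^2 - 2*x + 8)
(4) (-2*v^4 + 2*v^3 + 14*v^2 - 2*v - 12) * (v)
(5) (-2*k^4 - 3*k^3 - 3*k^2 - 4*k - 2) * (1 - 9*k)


(1) = -10*n^2 + n - 1
(2) = -9*y^2 + 2*y - 3
(3) = -12*x^5 - 8*x^4 - 60*x^3 - 24*x^2 - 56*x - 32
(4) = -2*v^5 + 2*v^4 + 14*v^3 - 2*v^2 - 12*v
(5) = 18*k^5 + 25*k^4 + 24*k^3 + 33*k^2 + 14*k - 2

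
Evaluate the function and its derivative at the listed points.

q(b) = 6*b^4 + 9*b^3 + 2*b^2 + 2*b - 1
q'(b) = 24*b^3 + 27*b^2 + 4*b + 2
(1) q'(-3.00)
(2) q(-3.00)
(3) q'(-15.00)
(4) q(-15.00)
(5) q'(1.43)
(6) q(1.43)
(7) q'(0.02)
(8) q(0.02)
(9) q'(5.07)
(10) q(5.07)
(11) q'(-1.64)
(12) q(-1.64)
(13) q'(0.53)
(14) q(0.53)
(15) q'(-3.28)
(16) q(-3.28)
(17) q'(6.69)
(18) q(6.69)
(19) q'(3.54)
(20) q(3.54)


(1) = -415.00
(2) = 254.00
(3) = -74983.00
(4) = 273794.00
(5) = 133.11
(6) = 57.36
(7) = 2.09
(8) = -0.96
(9) = 3844.08
(10) = 5197.92
(11) = -37.80
(12) = 4.80
(13) = 15.28
(14) = 2.44
(15) = -567.54
(16) = 390.83
(17) = 8423.21
(18) = 14815.31
(19) = 1419.20
(20) = 1372.65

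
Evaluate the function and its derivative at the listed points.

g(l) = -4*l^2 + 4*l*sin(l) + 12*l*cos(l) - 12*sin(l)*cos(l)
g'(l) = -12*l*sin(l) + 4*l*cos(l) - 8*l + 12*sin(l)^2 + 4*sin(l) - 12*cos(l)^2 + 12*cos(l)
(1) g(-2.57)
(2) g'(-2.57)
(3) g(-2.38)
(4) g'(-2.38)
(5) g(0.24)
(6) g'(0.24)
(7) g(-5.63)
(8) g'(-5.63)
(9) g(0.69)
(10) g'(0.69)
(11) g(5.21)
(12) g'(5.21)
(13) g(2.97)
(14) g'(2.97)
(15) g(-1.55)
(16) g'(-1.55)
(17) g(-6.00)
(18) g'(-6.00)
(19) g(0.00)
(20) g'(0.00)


(1) = -0.38
(2) = -4.71
(3) = -1.41
(4) = -5.79
(5) = 0.02
(6) = 0.29
(7) = -199.92
(8) = 77.04
(9) = 0.35
(10) = 0.86
(11) = -92.01
(12) = 31.95
(13) = -66.35
(14) = -63.99
(15) = -3.55
(16) = 1.92
(17) = -223.06
(18) = 47.59
(19) = 0.00
(20) = 0.00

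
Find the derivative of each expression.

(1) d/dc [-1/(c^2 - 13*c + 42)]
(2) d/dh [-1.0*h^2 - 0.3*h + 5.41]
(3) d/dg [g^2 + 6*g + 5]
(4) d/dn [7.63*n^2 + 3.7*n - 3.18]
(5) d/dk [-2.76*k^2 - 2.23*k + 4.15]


(1) = (2*c - 13)/(c^2 - 13*c + 42)^2
(2) = -2.0*h - 0.3
(3) = 2*g + 6
(4) = 15.26*n + 3.7
(5) = -5.52*k - 2.23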